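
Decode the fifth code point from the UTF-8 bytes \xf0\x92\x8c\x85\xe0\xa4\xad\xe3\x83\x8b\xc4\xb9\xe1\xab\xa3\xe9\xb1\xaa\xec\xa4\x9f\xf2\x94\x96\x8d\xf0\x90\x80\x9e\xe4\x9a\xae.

Offset 0: leading byte 0xF0 = 11110000 → 4-byte char #1 = F0 92 8C 85.
Offset 4: leading byte 0xE0 = 11100000 → 3-byte char #2 = E0 A4 AD.
Offset 7: leading byte 0xE3 = 11100011 → 3-byte char #3 = E3 83 8B.
Offset 10: leading byte 0xC4 = 11000100 → 2-byte char #4 = C4 B9.
Offset 12: leading byte 0xE1 = 11100001 → 3-byte char #5 = E1 AB A3.
Leading byte 0xE1 = 11100001 matches 1110xxxx → 3-byte sequence.
Byte 1: 0xE1 = 11100001, payload 0001 (4 bits).
Byte 2: 0xAB = 10101011 (10xxxxxx ✓), payload 101011.
Byte 3: 0xA3 = 10100011 (10xxxxxx ✓), payload 100011.
Concatenate: 0001101011100011 = 0x1AE3 (16 bits → U+1AE3).

U+1AE3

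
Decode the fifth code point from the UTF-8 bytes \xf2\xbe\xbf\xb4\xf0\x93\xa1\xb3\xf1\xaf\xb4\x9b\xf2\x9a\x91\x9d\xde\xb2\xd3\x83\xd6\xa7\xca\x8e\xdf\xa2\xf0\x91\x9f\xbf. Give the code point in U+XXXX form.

U+07B2

Offset 0: leading byte 0xF2 = 11110010 → 4-byte char #1 = F2 BE BF B4.
Offset 4: leading byte 0xF0 = 11110000 → 4-byte char #2 = F0 93 A1 B3.
Offset 8: leading byte 0xF1 = 11110001 → 4-byte char #3 = F1 AF B4 9B.
Offset 12: leading byte 0xF2 = 11110010 → 4-byte char #4 = F2 9A 91 9D.
Offset 16: leading byte 0xDE = 11011110 → 2-byte char #5 = DE B2.
Leading byte 0xDE = 11011110 matches 110xxxxx → 2-byte sequence.
Byte 1: 0xDE = 11011110, payload 11110 (5 bits).
Byte 2: 0xB2 = 10110010 (10xxxxxx ✓), payload 110010.
Concatenate: 11110110010 = 0x7B2 (11 bits → U+07B2).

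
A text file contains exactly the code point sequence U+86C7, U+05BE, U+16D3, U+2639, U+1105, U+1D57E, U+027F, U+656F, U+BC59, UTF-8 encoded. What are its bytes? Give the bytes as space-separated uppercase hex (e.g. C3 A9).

E8 9B 87 D6 BE E1 9B 93 E2 98 B9 E1 84 85 F0 9D 95 BE C9 BF E6 95 AF EB B1 99

U+86C7: 3-byte form → E8 9B 87.
U+05BE: 2-byte form → D6 BE.
U+16D3: 3-byte form → E1 9B 93.
U+2639: 3-byte form → E2 98 B9.
U+1105: 3-byte form → E1 84 85.
U+1D57E: 4-byte form → F0 9D 95 BE.
U+027F: 2-byte form → C9 BF.
U+656F: 3-byte form → E6 95 AF.
U+BC59: 3-byte form → EB B1 99.
Concatenated (26 bytes): E8 9B 87 D6 BE E1 9B 93 E2 98 B9 E1 84 85 F0 9D 95 BE C9 BF E6 95 AF EB B1 99.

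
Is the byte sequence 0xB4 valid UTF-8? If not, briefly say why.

invalid (continuation byte with no leading byte)

Byte 0xB4 = 10110100 has the form 10xxxxxx — a continuation byte — but there is no preceding leading byte.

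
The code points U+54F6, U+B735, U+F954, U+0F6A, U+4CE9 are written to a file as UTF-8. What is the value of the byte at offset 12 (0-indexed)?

0xE4

U+54F6 → 3-byte form E5 93 B6 at offsets 0–2.
U+B735 → 3-byte form EB 9C B5 at offsets 3–5.
U+F954 → 3-byte form EF A5 94 at offsets 6–8.
U+0F6A → 3-byte form E0 BD AA at offsets 9–11.
U+4CE9 → 3-byte form E4 B3 A9 at offsets 12–14.
Offset 12 falls in char 5's range; it's byte 1 of E4 B3 A9 = 0xE4.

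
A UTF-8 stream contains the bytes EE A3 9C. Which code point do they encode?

Leading byte 0xEE = 11101110 matches 1110xxxx → 3-byte sequence.
Byte 1: 0xEE = 11101110, payload 1110 (4 bits).
Byte 2: 0xA3 = 10100011 (10xxxxxx ✓), payload 100011.
Byte 3: 0x9C = 10011100 (10xxxxxx ✓), payload 011100.
Concatenate: 1110100011011100 = 0xE8DC (16 bits → U+E8DC).

U+E8DC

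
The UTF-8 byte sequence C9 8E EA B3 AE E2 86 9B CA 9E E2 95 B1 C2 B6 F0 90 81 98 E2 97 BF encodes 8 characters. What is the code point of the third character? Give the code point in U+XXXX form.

Offset 0: leading byte 0xC9 = 11001001 → 2-byte char #1 = C9 8E.
Offset 2: leading byte 0xEA = 11101010 → 3-byte char #2 = EA B3 AE.
Offset 5: leading byte 0xE2 = 11100010 → 3-byte char #3 = E2 86 9B.
Leading byte 0xE2 = 11100010 matches 1110xxxx → 3-byte sequence.
Byte 1: 0xE2 = 11100010, payload 0010 (4 bits).
Byte 2: 0x86 = 10000110 (10xxxxxx ✓), payload 000110.
Byte 3: 0x9B = 10011011 (10xxxxxx ✓), payload 011011.
Concatenate: 0010000110011011 = 0x219B (16 bits → U+219B).

U+219B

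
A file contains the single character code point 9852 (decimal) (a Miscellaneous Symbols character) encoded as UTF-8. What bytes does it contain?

E2 99 BC

U+267C = 0x267C = 9852 decimal. In range U+0800–U+FFFF → 3-byte form: 1110xxxx 10xxxxxx 10xxxxxx.
Binary (16 bits): 0010011001111100.
Split 4+6+6: 0010 | 011001 | 111100.
Byte 1: 11100010 = 0xE2.
Byte 2: 10011001 = 0x99.
Byte 3: 10111100 = 0xBC.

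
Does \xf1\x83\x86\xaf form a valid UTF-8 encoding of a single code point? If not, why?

Leading byte 0xF1 = 11110001 → 4-byte form.
Continuation bytes 0x83=10000011, 0x86=10000110, 0xAF=10101111 all match 10xxxxxx.
Decoded value 0x431AF is ≥ 0x10000 (shortest form) and not a surrogate.

valid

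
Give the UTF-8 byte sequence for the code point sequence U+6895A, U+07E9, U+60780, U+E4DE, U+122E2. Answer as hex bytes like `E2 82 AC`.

F1 A8 A5 9A DF A9 F1 A0 9E 80 EE 93 9E F0 92 8B A2

U+6895A: 4-byte form → F1 A8 A5 9A.
U+07E9: 2-byte form → DF A9.
U+60780: 4-byte form → F1 A0 9E 80.
U+E4DE: 3-byte form → EE 93 9E.
U+122E2: 4-byte form → F0 92 8B A2.
Concatenated (17 bytes): F1 A8 A5 9A DF A9 F1 A0 9E 80 EE 93 9E F0 92 8B A2.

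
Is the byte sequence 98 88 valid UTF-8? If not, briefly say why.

Byte 0x98 = 10011000 has the form 10xxxxxx — a continuation byte — but there is no preceding leading byte.

invalid (continuation byte with no leading byte)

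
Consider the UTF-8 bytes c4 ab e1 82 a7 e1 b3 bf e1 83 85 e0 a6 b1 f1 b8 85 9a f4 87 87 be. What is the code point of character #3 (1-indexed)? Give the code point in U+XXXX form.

Offset 0: leading byte 0xC4 = 11000100 → 2-byte char #1 = C4 AB.
Offset 2: leading byte 0xE1 = 11100001 → 3-byte char #2 = E1 82 A7.
Offset 5: leading byte 0xE1 = 11100001 → 3-byte char #3 = E1 B3 BF.
Leading byte 0xE1 = 11100001 matches 1110xxxx → 3-byte sequence.
Byte 1: 0xE1 = 11100001, payload 0001 (4 bits).
Byte 2: 0xB3 = 10110011 (10xxxxxx ✓), payload 110011.
Byte 3: 0xBF = 10111111 (10xxxxxx ✓), payload 111111.
Concatenate: 0001110011111111 = 0x1CFF (16 bits → U+1CFF).

U+1CFF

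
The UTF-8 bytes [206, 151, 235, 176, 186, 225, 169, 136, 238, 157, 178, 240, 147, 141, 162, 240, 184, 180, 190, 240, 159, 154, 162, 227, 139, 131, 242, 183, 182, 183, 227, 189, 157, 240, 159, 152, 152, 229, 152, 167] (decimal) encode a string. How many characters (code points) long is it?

Byte at offset 0: 0xCE = 11001110 → 2-byte char (#1). Advance 2.
Byte at offset 2: 0xEB = 11101011 → 3-byte char (#2). Advance 3.
Byte at offset 5: 0xE1 = 11100001 → 3-byte char (#3). Advance 3.
Byte at offset 8: 0xEE = 11101110 → 3-byte char (#4). Advance 3.
Byte at offset 11: 0xF0 = 11110000 → 4-byte char (#5). Advance 4.
Byte at offset 15: 0xF0 = 11110000 → 4-byte char (#6). Advance 4.
Byte at offset 19: 0xF0 = 11110000 → 4-byte char (#7). Advance 4.
Byte at offset 23: 0xE3 = 11100011 → 3-byte char (#8). Advance 3.
Byte at offset 26: 0xF2 = 11110010 → 4-byte char (#9). Advance 4.
Byte at offset 30: 0xE3 = 11100011 → 3-byte char (#10). Advance 3.
Byte at offset 33: 0xF0 = 11110000 → 4-byte char (#11). Advance 4.
Byte at offset 37: 0xE5 = 11100101 → 3-byte char (#12). Advance 3.
Reached end at offset 40 after 12 code points.

12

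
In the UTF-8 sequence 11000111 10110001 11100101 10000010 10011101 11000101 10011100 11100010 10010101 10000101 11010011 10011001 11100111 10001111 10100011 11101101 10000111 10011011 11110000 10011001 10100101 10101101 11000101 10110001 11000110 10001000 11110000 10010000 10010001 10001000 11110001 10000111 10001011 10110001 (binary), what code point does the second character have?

Offset 0: leading byte 0xC7 = 11000111 → 2-byte char #1 = C7 B1.
Offset 2: leading byte 0xE5 = 11100101 → 3-byte char #2 = E5 82 9D.
Leading byte 0xE5 = 11100101 matches 1110xxxx → 3-byte sequence.
Byte 1: 0xE5 = 11100101, payload 0101 (4 bits).
Byte 2: 0x82 = 10000010 (10xxxxxx ✓), payload 000010.
Byte 3: 0x9D = 10011101 (10xxxxxx ✓), payload 011101.
Concatenate: 0101000010011101 = 0x509D (16 bits → U+509D).

U+509D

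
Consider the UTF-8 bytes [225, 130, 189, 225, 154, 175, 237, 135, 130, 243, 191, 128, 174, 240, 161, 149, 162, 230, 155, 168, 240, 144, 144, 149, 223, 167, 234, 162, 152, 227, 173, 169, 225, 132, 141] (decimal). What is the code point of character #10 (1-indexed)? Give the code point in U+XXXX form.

Offset 0: leading byte 0xE1 = 11100001 → 3-byte char #1 = E1 82 BD.
Offset 3: leading byte 0xE1 = 11100001 → 3-byte char #2 = E1 9A AF.
Offset 6: leading byte 0xED = 11101101 → 3-byte char #3 = ED 87 82.
Offset 9: leading byte 0xF3 = 11110011 → 4-byte char #4 = F3 BF 80 AE.
Offset 13: leading byte 0xF0 = 11110000 → 4-byte char #5 = F0 A1 95 A2.
Offset 17: leading byte 0xE6 = 11100110 → 3-byte char #6 = E6 9B A8.
Offset 20: leading byte 0xF0 = 11110000 → 4-byte char #7 = F0 90 90 95.
Offset 24: leading byte 0xDF = 11011111 → 2-byte char #8 = DF A7.
Offset 26: leading byte 0xEA = 11101010 → 3-byte char #9 = EA A2 98.
Offset 29: leading byte 0xE3 = 11100011 → 3-byte char #10 = E3 AD A9.
Leading byte 0xE3 = 11100011 matches 1110xxxx → 3-byte sequence.
Byte 1: 0xE3 = 11100011, payload 0011 (4 bits).
Byte 2: 0xAD = 10101101 (10xxxxxx ✓), payload 101101.
Byte 3: 0xA9 = 10101001 (10xxxxxx ✓), payload 101001.
Concatenate: 0011101101101001 = 0x3B69 (16 bits → U+3B69).

U+3B69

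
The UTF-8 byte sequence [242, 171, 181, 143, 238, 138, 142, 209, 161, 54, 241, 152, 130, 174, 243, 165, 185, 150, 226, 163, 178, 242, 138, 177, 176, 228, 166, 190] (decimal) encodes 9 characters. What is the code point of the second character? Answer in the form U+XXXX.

Offset 0: leading byte 0xF2 = 11110010 → 4-byte char #1 = F2 AB B5 8F.
Offset 4: leading byte 0xEE = 11101110 → 3-byte char #2 = EE 8A 8E.
Leading byte 0xEE = 11101110 matches 1110xxxx → 3-byte sequence.
Byte 1: 0xEE = 11101110, payload 1110 (4 bits).
Byte 2: 0x8A = 10001010 (10xxxxxx ✓), payload 001010.
Byte 3: 0x8E = 10001110 (10xxxxxx ✓), payload 001110.
Concatenate: 1110001010001110 = 0xE28E (16 bits → U+E28E).

U+E28E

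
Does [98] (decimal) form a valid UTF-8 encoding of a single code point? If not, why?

Leading byte 0x62 = 01100010 → 1-byte form.

valid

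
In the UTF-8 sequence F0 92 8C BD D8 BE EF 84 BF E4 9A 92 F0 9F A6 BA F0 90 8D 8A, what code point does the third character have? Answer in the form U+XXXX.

Offset 0: leading byte 0xF0 = 11110000 → 4-byte char #1 = F0 92 8C BD.
Offset 4: leading byte 0xD8 = 11011000 → 2-byte char #2 = D8 BE.
Offset 6: leading byte 0xEF = 11101111 → 3-byte char #3 = EF 84 BF.
Leading byte 0xEF = 11101111 matches 1110xxxx → 3-byte sequence.
Byte 1: 0xEF = 11101111, payload 1111 (4 bits).
Byte 2: 0x84 = 10000100 (10xxxxxx ✓), payload 000100.
Byte 3: 0xBF = 10111111 (10xxxxxx ✓), payload 111111.
Concatenate: 1111000100111111 = 0xF13F (16 bits → U+F13F).

U+F13F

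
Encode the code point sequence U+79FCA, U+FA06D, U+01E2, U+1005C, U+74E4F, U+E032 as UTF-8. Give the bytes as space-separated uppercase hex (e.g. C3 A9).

U+79FCA: 4-byte form → F1 B9 BF 8A.
U+FA06D: 4-byte form → F3 BA 81 AD.
U+01E2: 2-byte form → C7 A2.
U+1005C: 4-byte form → F0 90 81 9C.
U+74E4F: 4-byte form → F1 B4 B9 8F.
U+E032: 3-byte form → EE 80 B2.
Concatenated (21 bytes): F1 B9 BF 8A F3 BA 81 AD C7 A2 F0 90 81 9C F1 B4 B9 8F EE 80 B2.

F1 B9 BF 8A F3 BA 81 AD C7 A2 F0 90 81 9C F1 B4 B9 8F EE 80 B2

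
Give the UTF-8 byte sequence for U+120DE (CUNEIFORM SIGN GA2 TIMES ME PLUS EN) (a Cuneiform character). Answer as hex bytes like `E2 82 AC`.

U+120DE = 0x120DE = 73950 decimal. In range U+10000–U+10FFFF → 4-byte form: 11110xxx 10xxxxxx 10xxxxxx 10xxxxxx.
Binary (21 bits): 000010010000011011110.
Split 3+6+6+6: 000 | 010010 | 000011 | 011110.
Byte 1: 11110000 = 0xF0.
Byte 2: 10010010 = 0x92.
Byte 3: 10000011 = 0x83.
Byte 4: 10011110 = 0x9E.

F0 92 83 9E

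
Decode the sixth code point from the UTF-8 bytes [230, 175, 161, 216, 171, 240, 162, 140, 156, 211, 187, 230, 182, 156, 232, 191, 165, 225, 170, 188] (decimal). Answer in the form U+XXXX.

U+8FE5

Offset 0: leading byte 0xE6 = 11100110 → 3-byte char #1 = E6 AF A1.
Offset 3: leading byte 0xD8 = 11011000 → 2-byte char #2 = D8 AB.
Offset 5: leading byte 0xF0 = 11110000 → 4-byte char #3 = F0 A2 8C 9C.
Offset 9: leading byte 0xD3 = 11010011 → 2-byte char #4 = D3 BB.
Offset 11: leading byte 0xE6 = 11100110 → 3-byte char #5 = E6 B6 9C.
Offset 14: leading byte 0xE8 = 11101000 → 3-byte char #6 = E8 BF A5.
Leading byte 0xE8 = 11101000 matches 1110xxxx → 3-byte sequence.
Byte 1: 0xE8 = 11101000, payload 1000 (4 bits).
Byte 2: 0xBF = 10111111 (10xxxxxx ✓), payload 111111.
Byte 3: 0xA5 = 10100101 (10xxxxxx ✓), payload 100101.
Concatenate: 1000111111100101 = 0x8FE5 (16 bits → U+8FE5).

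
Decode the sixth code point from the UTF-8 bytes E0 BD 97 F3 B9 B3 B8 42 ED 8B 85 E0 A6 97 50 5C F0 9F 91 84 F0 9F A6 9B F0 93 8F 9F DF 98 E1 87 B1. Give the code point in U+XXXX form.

U+0050

Offset 0: leading byte 0xE0 = 11100000 → 3-byte char #1 = E0 BD 97.
Offset 3: leading byte 0xF3 = 11110011 → 4-byte char #2 = F3 B9 B3 B8.
Offset 7: leading byte 0x42 = 01000010 → 1-byte char #3 = 42.
Offset 8: leading byte 0xED = 11101101 → 3-byte char #4 = ED 8B 85.
Offset 11: leading byte 0xE0 = 11100000 → 3-byte char #5 = E0 A6 97.
Offset 14: leading byte 0x50 = 01010000 → 1-byte char #6 = 50.
Leading byte 0x50 = 01010000 matches 0xxxxxxx → 1-byte sequence.
Byte 1: 0x50 = 01010000, payload 1010000 (7 bits).
Concatenate: 1010000 = 0x50 (7 bits → U+0050).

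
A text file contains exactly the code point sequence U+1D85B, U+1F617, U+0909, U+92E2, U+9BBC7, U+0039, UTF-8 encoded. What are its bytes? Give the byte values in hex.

U+1D85B: 4-byte form → F0 9D A1 9B.
U+1F617: 4-byte form → F0 9F 98 97.
U+0909: 3-byte form → E0 A4 89.
U+92E2: 3-byte form → E9 8B A2.
U+9BBC7: 4-byte form → F2 9B AF 87.
U+0039: 1-byte form → 39.
Concatenated (19 bytes): F0 9D A1 9B F0 9F 98 97 E0 A4 89 E9 8B A2 F2 9B AF 87 39.

F0 9D A1 9B F0 9F 98 97 E0 A4 89 E9 8B A2 F2 9B AF 87 39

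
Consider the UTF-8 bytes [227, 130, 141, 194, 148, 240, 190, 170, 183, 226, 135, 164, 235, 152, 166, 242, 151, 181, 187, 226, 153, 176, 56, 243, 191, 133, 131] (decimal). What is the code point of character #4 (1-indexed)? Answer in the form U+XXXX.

U+21E4

Offset 0: leading byte 0xE3 = 11100011 → 3-byte char #1 = E3 82 8D.
Offset 3: leading byte 0xC2 = 11000010 → 2-byte char #2 = C2 94.
Offset 5: leading byte 0xF0 = 11110000 → 4-byte char #3 = F0 BE AA B7.
Offset 9: leading byte 0xE2 = 11100010 → 3-byte char #4 = E2 87 A4.
Leading byte 0xE2 = 11100010 matches 1110xxxx → 3-byte sequence.
Byte 1: 0xE2 = 11100010, payload 0010 (4 bits).
Byte 2: 0x87 = 10000111 (10xxxxxx ✓), payload 000111.
Byte 3: 0xA4 = 10100100 (10xxxxxx ✓), payload 100100.
Concatenate: 0010000111100100 = 0x21E4 (16 bits → U+21E4).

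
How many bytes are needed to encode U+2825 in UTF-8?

U+2825 = 0x2825. UTF-8 uses 1 byte below 0x80, 2 below 0x800, 3 below 0x10000, 4 up to 0x10FFFF. 0x2825 is in U+0800–U+FFFF → 3 bytes.

3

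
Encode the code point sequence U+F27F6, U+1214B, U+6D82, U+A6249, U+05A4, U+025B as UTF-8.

U+F27F6: 4-byte form → F3 B2 9F B6.
U+1214B: 4-byte form → F0 92 85 8B.
U+6D82: 3-byte form → E6 B6 82.
U+A6249: 4-byte form → F2 A6 89 89.
U+05A4: 2-byte form → D6 A4.
U+025B: 2-byte form → C9 9B.
Concatenated (19 bytes): F3 B2 9F B6 F0 92 85 8B E6 B6 82 F2 A6 89 89 D6 A4 C9 9B.

F3 B2 9F B6 F0 92 85 8B E6 B6 82 F2 A6 89 89 D6 A4 C9 9B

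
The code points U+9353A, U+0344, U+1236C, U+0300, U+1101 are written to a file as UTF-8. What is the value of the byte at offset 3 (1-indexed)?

1-indexed offset 3 is 0-indexed offset 2.
U+9353A → 4-byte form F2 93 94 BA at offsets 0–3.
Offset 2 falls in char 1's range; it's byte 3 of F2 93 94 BA = 0x94.

0x94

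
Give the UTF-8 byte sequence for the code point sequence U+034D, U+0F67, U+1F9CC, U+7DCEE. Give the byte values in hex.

CD 8D E0 BD A7 F0 9F A7 8C F1 BD B3 AE

U+034D: 2-byte form → CD 8D.
U+0F67: 3-byte form → E0 BD A7.
U+1F9CC: 4-byte form → F0 9F A7 8C.
U+7DCEE: 4-byte form → F1 BD B3 AE.
Concatenated (13 bytes): CD 8D E0 BD A7 F0 9F A7 8C F1 BD B3 AE.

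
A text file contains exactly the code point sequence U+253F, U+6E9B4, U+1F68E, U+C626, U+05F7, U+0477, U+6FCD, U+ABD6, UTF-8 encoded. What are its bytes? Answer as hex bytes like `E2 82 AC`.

U+253F: 3-byte form → E2 94 BF.
U+6E9B4: 4-byte form → F1 AE A6 B4.
U+1F68E: 4-byte form → F0 9F 9A 8E.
U+C626: 3-byte form → EC 98 A6.
U+05F7: 2-byte form → D7 B7.
U+0477: 2-byte form → D1 B7.
U+6FCD: 3-byte form → E6 BF 8D.
U+ABD6: 3-byte form → EA AF 96.
Concatenated (24 bytes): E2 94 BF F1 AE A6 B4 F0 9F 9A 8E EC 98 A6 D7 B7 D1 B7 E6 BF 8D EA AF 96.

E2 94 BF F1 AE A6 B4 F0 9F 9A 8E EC 98 A6 D7 B7 D1 B7 E6 BF 8D EA AF 96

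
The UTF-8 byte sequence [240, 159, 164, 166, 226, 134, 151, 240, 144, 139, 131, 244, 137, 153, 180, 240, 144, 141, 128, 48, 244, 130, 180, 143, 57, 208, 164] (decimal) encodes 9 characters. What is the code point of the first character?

Offset 0: leading byte 0xF0 = 11110000 → 4-byte char #1 = F0 9F A4 A6.
Leading byte 0xF0 = 11110000 matches 11110xxx → 4-byte sequence.
Byte 1: 0xF0 = 11110000, payload 000 (3 bits).
Byte 2: 0x9F = 10011111 (10xxxxxx ✓), payload 011111.
Byte 3: 0xA4 = 10100100 (10xxxxxx ✓), payload 100100.
Byte 4: 0xA6 = 10100110 (10xxxxxx ✓), payload 100110.
Concatenate: 000011111100100100110 = 0x1F926 (21 bits → U+1F926).

U+1F926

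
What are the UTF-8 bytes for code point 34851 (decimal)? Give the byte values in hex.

E8 A0 A3

U+8823 = 0x8823 = 34851 decimal. In range U+0800–U+FFFF → 3-byte form: 1110xxxx 10xxxxxx 10xxxxxx.
Binary (16 bits): 1000100000100011.
Split 4+6+6: 1000 | 100000 | 100011.
Byte 1: 11101000 = 0xE8.
Byte 2: 10100000 = 0xA0.
Byte 3: 10100011 = 0xA3.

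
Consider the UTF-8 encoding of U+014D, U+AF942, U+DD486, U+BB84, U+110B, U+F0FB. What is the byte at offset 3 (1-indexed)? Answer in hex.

1-indexed offset 3 is 0-indexed offset 2.
U+014D → 2-byte form C5 8D at offsets 0–1.
U+AF942 → 4-byte form F2 AF A5 82 at offsets 2–5.
Offset 2 falls in char 2's range; it's byte 1 of F2 AF A5 82 = 0xF2.

0xF2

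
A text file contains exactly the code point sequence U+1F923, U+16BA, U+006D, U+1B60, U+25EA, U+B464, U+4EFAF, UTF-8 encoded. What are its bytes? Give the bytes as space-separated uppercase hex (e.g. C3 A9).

F0 9F A4 A3 E1 9A BA 6D E1 AD A0 E2 97 AA EB 91 A4 F1 8E BE AF

U+1F923: 4-byte form → F0 9F A4 A3.
U+16BA: 3-byte form → E1 9A BA.
U+006D: 1-byte form → 6D.
U+1B60: 3-byte form → E1 AD A0.
U+25EA: 3-byte form → E2 97 AA.
U+B464: 3-byte form → EB 91 A4.
U+4EFAF: 4-byte form → F1 8E BE AF.
Concatenated (21 bytes): F0 9F A4 A3 E1 9A BA 6D E1 AD A0 E2 97 AA EB 91 A4 F1 8E BE AF.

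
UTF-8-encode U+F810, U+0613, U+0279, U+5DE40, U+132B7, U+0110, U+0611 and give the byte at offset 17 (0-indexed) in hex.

0xD8

U+F810 → 3-byte form EF A0 90 at offsets 0–2.
U+0613 → 2-byte form D8 93 at offsets 3–4.
U+0279 → 2-byte form C9 B9 at offsets 5–6.
U+5DE40 → 4-byte form F1 9D B9 80 at offsets 7–10.
U+132B7 → 4-byte form F0 93 8A B7 at offsets 11–14.
U+0110 → 2-byte form C4 90 at offsets 15–16.
U+0611 → 2-byte form D8 91 at offsets 17–18.
Offset 17 falls in char 7's range; it's byte 1 of D8 91 = 0xD8.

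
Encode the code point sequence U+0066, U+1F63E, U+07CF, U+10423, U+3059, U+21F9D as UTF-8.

66 F0 9F 98 BE DF 8F F0 90 90 A3 E3 81 99 F0 A1 BE 9D

U+0066: 1-byte form → 66.
U+1F63E: 4-byte form → F0 9F 98 BE.
U+07CF: 2-byte form → DF 8F.
U+10423: 4-byte form → F0 90 90 A3.
U+3059: 3-byte form → E3 81 99.
U+21F9D: 4-byte form → F0 A1 BE 9D.
Concatenated (18 bytes): 66 F0 9F 98 BE DF 8F F0 90 90 A3 E3 81 99 F0 A1 BE 9D.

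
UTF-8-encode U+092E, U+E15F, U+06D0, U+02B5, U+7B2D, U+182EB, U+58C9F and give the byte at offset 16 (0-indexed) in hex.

U+092E → 3-byte form E0 A4 AE at offsets 0–2.
U+E15F → 3-byte form EE 85 9F at offsets 3–5.
U+06D0 → 2-byte form DB 90 at offsets 6–7.
U+02B5 → 2-byte form CA B5 at offsets 8–9.
U+7B2D → 3-byte form E7 AC AD at offsets 10–12.
U+182EB → 4-byte form F0 98 8B AB at offsets 13–16.
Offset 16 falls in char 6's range; it's byte 4 of F0 98 8B AB = 0xAB.

0xAB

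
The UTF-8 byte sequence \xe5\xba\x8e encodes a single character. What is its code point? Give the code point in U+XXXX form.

U+5E8E

Leading byte 0xE5 = 11100101 matches 1110xxxx → 3-byte sequence.
Byte 1: 0xE5 = 11100101, payload 0101 (4 bits).
Byte 2: 0xBA = 10111010 (10xxxxxx ✓), payload 111010.
Byte 3: 0x8E = 10001110 (10xxxxxx ✓), payload 001110.
Concatenate: 0101111010001110 = 0x5E8E (16 bits → U+5E8E).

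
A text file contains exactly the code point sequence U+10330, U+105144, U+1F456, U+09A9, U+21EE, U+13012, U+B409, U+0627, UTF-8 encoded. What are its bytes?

F0 90 8C B0 F4 85 85 84 F0 9F 91 96 E0 A6 A9 E2 87 AE F0 93 80 92 EB 90 89 D8 A7

U+10330: 4-byte form → F0 90 8C B0.
U+105144: 4-byte form → F4 85 85 84.
U+1F456: 4-byte form → F0 9F 91 96.
U+09A9: 3-byte form → E0 A6 A9.
U+21EE: 3-byte form → E2 87 AE.
U+13012: 4-byte form → F0 93 80 92.
U+B409: 3-byte form → EB 90 89.
U+0627: 2-byte form → D8 A7.
Concatenated (27 bytes): F0 90 8C B0 F4 85 85 84 F0 9F 91 96 E0 A6 A9 E2 87 AE F0 93 80 92 EB 90 89 D8 A7.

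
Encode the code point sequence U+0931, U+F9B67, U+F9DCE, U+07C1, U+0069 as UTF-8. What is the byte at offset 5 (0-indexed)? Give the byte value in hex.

U+0931 → 3-byte form E0 A4 B1 at offsets 0–2.
U+F9B67 → 4-byte form F3 B9 AD A7 at offsets 3–6.
Offset 5 falls in char 2's range; it's byte 3 of F3 B9 AD A7 = 0xAD.

0xAD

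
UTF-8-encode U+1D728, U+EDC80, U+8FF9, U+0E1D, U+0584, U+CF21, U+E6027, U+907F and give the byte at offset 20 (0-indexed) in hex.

U+1D728 → 4-byte form F0 9D 9C A8 at offsets 0–3.
U+EDC80 → 4-byte form F3 AD B2 80 at offsets 4–7.
U+8FF9 → 3-byte form E8 BF B9 at offsets 8–10.
U+0E1D → 3-byte form E0 B8 9D at offsets 11–13.
U+0584 → 2-byte form D6 84 at offsets 14–15.
U+CF21 → 3-byte form EC BC A1 at offsets 16–18.
U+E6027 → 4-byte form F3 A6 80 A7 at offsets 19–22.
Offset 20 falls in char 7's range; it's byte 2 of F3 A6 80 A7 = 0xA6.

0xA6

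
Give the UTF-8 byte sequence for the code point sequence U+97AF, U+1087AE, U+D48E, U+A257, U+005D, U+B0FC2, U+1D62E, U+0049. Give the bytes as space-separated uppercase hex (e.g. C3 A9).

U+97AF: 3-byte form → E9 9E AF.
U+1087AE: 4-byte form → F4 88 9E AE.
U+D48E: 3-byte form → ED 92 8E.
U+A257: 3-byte form → EA 89 97.
U+005D: 1-byte form → 5D.
U+B0FC2: 4-byte form → F2 B0 BF 82.
U+1D62E: 4-byte form → F0 9D 98 AE.
U+0049: 1-byte form → 49.
Concatenated (23 bytes): E9 9E AF F4 88 9E AE ED 92 8E EA 89 97 5D F2 B0 BF 82 F0 9D 98 AE 49.

E9 9E AF F4 88 9E AE ED 92 8E EA 89 97 5D F2 B0 BF 82 F0 9D 98 AE 49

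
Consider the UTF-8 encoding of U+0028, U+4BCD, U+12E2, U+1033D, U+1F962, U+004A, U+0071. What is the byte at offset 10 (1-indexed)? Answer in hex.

0x8C

1-indexed offset 10 is 0-indexed offset 9.
U+0028 → 1-byte form 28 at offsets 0–0.
U+4BCD → 3-byte form E4 AF 8D at offsets 1–3.
U+12E2 → 3-byte form E1 8B A2 at offsets 4–6.
U+1033D → 4-byte form F0 90 8C BD at offsets 7–10.
Offset 9 falls in char 4's range; it's byte 3 of F0 90 8C BD = 0x8C.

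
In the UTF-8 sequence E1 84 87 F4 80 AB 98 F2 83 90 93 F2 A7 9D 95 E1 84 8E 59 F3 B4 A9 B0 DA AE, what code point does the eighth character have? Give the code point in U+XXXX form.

U+06AE

Offset 0: leading byte 0xE1 = 11100001 → 3-byte char #1 = E1 84 87.
Offset 3: leading byte 0xF4 = 11110100 → 4-byte char #2 = F4 80 AB 98.
Offset 7: leading byte 0xF2 = 11110010 → 4-byte char #3 = F2 83 90 93.
Offset 11: leading byte 0xF2 = 11110010 → 4-byte char #4 = F2 A7 9D 95.
Offset 15: leading byte 0xE1 = 11100001 → 3-byte char #5 = E1 84 8E.
Offset 18: leading byte 0x59 = 01011001 → 1-byte char #6 = 59.
Offset 19: leading byte 0xF3 = 11110011 → 4-byte char #7 = F3 B4 A9 B0.
Offset 23: leading byte 0xDA = 11011010 → 2-byte char #8 = DA AE.
Leading byte 0xDA = 11011010 matches 110xxxxx → 2-byte sequence.
Byte 1: 0xDA = 11011010, payload 11010 (5 bits).
Byte 2: 0xAE = 10101110 (10xxxxxx ✓), payload 101110.
Concatenate: 11010101110 = 0x6AE (11 bits → U+06AE).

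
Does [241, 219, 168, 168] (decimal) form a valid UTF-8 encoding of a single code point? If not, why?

invalid (non-continuation byte where continuation expected)

Leading byte 0xF1 = 11110001 → 4-byte form.
Byte 2 is 0xDB = 11011011, which is not 10xxxxxx — expected a continuation byte.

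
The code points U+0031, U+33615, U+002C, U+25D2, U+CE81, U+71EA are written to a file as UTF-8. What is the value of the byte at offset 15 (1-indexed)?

1-indexed offset 15 is 0-indexed offset 14.
U+0031 → 1-byte form 31 at offsets 0–0.
U+33615 → 4-byte form F0 B3 98 95 at offsets 1–4.
U+002C → 1-byte form 2C at offsets 5–5.
U+25D2 → 3-byte form E2 97 92 at offsets 6–8.
U+CE81 → 3-byte form EC BA 81 at offsets 9–11.
U+71EA → 3-byte form E7 87 AA at offsets 12–14.
Offset 14 falls in char 6's range; it's byte 3 of E7 87 AA = 0xAA.

0xAA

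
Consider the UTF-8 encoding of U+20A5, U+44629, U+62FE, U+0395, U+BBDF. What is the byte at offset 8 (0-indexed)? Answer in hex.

0x8B

U+20A5 → 3-byte form E2 82 A5 at offsets 0–2.
U+44629 → 4-byte form F1 84 98 A9 at offsets 3–6.
U+62FE → 3-byte form E6 8B BE at offsets 7–9.
Offset 8 falls in char 3's range; it's byte 2 of E6 8B BE = 0x8B.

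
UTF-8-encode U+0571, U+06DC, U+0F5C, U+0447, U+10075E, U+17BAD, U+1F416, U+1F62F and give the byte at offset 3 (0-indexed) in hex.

0x9C

U+0571 → 2-byte form D5 B1 at offsets 0–1.
U+06DC → 2-byte form DB 9C at offsets 2–3.
Offset 3 falls in char 2's range; it's byte 2 of DB 9C = 0x9C.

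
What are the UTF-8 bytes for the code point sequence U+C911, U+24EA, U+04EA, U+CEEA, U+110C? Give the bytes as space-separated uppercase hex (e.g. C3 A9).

U+C911: 3-byte form → EC A4 91.
U+24EA: 3-byte form → E2 93 AA.
U+04EA: 2-byte form → D3 AA.
U+CEEA: 3-byte form → EC BB AA.
U+110C: 3-byte form → E1 84 8C.
Concatenated (14 bytes): EC A4 91 E2 93 AA D3 AA EC BB AA E1 84 8C.

EC A4 91 E2 93 AA D3 AA EC BB AA E1 84 8C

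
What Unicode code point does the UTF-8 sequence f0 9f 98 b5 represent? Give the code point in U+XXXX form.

Leading byte 0xF0 = 11110000 matches 11110xxx → 4-byte sequence.
Byte 1: 0xF0 = 11110000, payload 000 (3 bits).
Byte 2: 0x9F = 10011111 (10xxxxxx ✓), payload 011111.
Byte 3: 0x98 = 10011000 (10xxxxxx ✓), payload 011000.
Byte 4: 0xB5 = 10110101 (10xxxxxx ✓), payload 110101.
Concatenate: 000011111011000110101 = 0x1F635 (21 bits → U+1F635).

U+1F635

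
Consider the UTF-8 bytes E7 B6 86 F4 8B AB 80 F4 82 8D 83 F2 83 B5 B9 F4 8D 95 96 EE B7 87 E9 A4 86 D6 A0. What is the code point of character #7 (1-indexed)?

U+9906

Offset 0: leading byte 0xE7 = 11100111 → 3-byte char #1 = E7 B6 86.
Offset 3: leading byte 0xF4 = 11110100 → 4-byte char #2 = F4 8B AB 80.
Offset 7: leading byte 0xF4 = 11110100 → 4-byte char #3 = F4 82 8D 83.
Offset 11: leading byte 0xF2 = 11110010 → 4-byte char #4 = F2 83 B5 B9.
Offset 15: leading byte 0xF4 = 11110100 → 4-byte char #5 = F4 8D 95 96.
Offset 19: leading byte 0xEE = 11101110 → 3-byte char #6 = EE B7 87.
Offset 22: leading byte 0xE9 = 11101001 → 3-byte char #7 = E9 A4 86.
Leading byte 0xE9 = 11101001 matches 1110xxxx → 3-byte sequence.
Byte 1: 0xE9 = 11101001, payload 1001 (4 bits).
Byte 2: 0xA4 = 10100100 (10xxxxxx ✓), payload 100100.
Byte 3: 0x86 = 10000110 (10xxxxxx ✓), payload 000110.
Concatenate: 1001100100000110 = 0x9906 (16 bits → U+9906).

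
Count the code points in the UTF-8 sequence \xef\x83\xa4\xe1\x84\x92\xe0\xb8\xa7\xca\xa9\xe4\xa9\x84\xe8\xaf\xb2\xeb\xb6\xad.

Byte at offset 0: 0xEF = 11101111 → 3-byte char (#1). Advance 3.
Byte at offset 3: 0xE1 = 11100001 → 3-byte char (#2). Advance 3.
Byte at offset 6: 0xE0 = 11100000 → 3-byte char (#3). Advance 3.
Byte at offset 9: 0xCA = 11001010 → 2-byte char (#4). Advance 2.
Byte at offset 11: 0xE4 = 11100100 → 3-byte char (#5). Advance 3.
Byte at offset 14: 0xE8 = 11101000 → 3-byte char (#6). Advance 3.
Byte at offset 17: 0xEB = 11101011 → 3-byte char (#7). Advance 3.
Reached end at offset 20 after 7 code points.

7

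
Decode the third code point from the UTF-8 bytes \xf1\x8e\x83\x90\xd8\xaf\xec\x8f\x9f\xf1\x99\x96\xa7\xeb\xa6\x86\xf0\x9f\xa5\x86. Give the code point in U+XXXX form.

U+C3DF

Offset 0: leading byte 0xF1 = 11110001 → 4-byte char #1 = F1 8E 83 90.
Offset 4: leading byte 0xD8 = 11011000 → 2-byte char #2 = D8 AF.
Offset 6: leading byte 0xEC = 11101100 → 3-byte char #3 = EC 8F 9F.
Leading byte 0xEC = 11101100 matches 1110xxxx → 3-byte sequence.
Byte 1: 0xEC = 11101100, payload 1100 (4 bits).
Byte 2: 0x8F = 10001111 (10xxxxxx ✓), payload 001111.
Byte 3: 0x9F = 10011111 (10xxxxxx ✓), payload 011111.
Concatenate: 1100001111011111 = 0xC3DF (16 bits → U+C3DF).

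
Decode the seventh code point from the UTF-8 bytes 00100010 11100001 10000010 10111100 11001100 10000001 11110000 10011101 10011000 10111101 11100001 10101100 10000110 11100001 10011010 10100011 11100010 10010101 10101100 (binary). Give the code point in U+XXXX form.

U+256C

Offset 0: leading byte 0x22 = 00100010 → 1-byte char #1 = 22.
Offset 1: leading byte 0xE1 = 11100001 → 3-byte char #2 = E1 82 BC.
Offset 4: leading byte 0xCC = 11001100 → 2-byte char #3 = CC 81.
Offset 6: leading byte 0xF0 = 11110000 → 4-byte char #4 = F0 9D 98 BD.
Offset 10: leading byte 0xE1 = 11100001 → 3-byte char #5 = E1 AC 86.
Offset 13: leading byte 0xE1 = 11100001 → 3-byte char #6 = E1 9A A3.
Offset 16: leading byte 0xE2 = 11100010 → 3-byte char #7 = E2 95 AC.
Leading byte 0xE2 = 11100010 matches 1110xxxx → 3-byte sequence.
Byte 1: 0xE2 = 11100010, payload 0010 (4 bits).
Byte 2: 0x95 = 10010101 (10xxxxxx ✓), payload 010101.
Byte 3: 0xAC = 10101100 (10xxxxxx ✓), payload 101100.
Concatenate: 0010010101101100 = 0x256C (16 bits → U+256C).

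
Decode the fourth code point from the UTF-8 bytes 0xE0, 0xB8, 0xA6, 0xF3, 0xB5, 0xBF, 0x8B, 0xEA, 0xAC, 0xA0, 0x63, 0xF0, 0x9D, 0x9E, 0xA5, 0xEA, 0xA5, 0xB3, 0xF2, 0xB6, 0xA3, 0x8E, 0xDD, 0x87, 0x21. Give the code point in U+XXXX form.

Offset 0: leading byte 0xE0 = 11100000 → 3-byte char #1 = E0 B8 A6.
Offset 3: leading byte 0xF3 = 11110011 → 4-byte char #2 = F3 B5 BF 8B.
Offset 7: leading byte 0xEA = 11101010 → 3-byte char #3 = EA AC A0.
Offset 10: leading byte 0x63 = 01100011 → 1-byte char #4 = 63.
Leading byte 0x63 = 01100011 matches 0xxxxxxx → 1-byte sequence.
Byte 1: 0x63 = 01100011, payload 1100011 (7 bits).
Concatenate: 1100011 = 0x63 (7 bits → U+0063).

U+0063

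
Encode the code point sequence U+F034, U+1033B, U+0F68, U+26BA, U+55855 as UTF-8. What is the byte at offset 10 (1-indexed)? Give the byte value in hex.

0xA8

1-indexed offset 10 is 0-indexed offset 9.
U+F034 → 3-byte form EF 80 B4 at offsets 0–2.
U+1033B → 4-byte form F0 90 8C BB at offsets 3–6.
U+0F68 → 3-byte form E0 BD A8 at offsets 7–9.
Offset 9 falls in char 3's range; it's byte 3 of E0 BD A8 = 0xA8.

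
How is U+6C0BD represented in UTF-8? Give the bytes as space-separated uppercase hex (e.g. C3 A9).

U+6C0BD = 0x6C0BD = 442557 decimal. In range U+10000–U+10FFFF → 4-byte form: 11110xxx 10xxxxxx 10xxxxxx 10xxxxxx.
Binary (21 bits): 001101100000010111101.
Split 3+6+6+6: 001 | 101100 | 000010 | 111101.
Byte 1: 11110001 = 0xF1.
Byte 2: 10101100 = 0xAC.
Byte 3: 10000010 = 0x82.
Byte 4: 10111101 = 0xBD.

F1 AC 82 BD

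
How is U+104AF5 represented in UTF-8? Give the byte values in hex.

F4 84 AB B5

U+104AF5 = 0x104AF5 = 1067765 decimal. In range U+10000–U+10FFFF → 4-byte form: 11110xxx 10xxxxxx 10xxxxxx 10xxxxxx.
Binary (21 bits): 100000100101011110101.
Split 3+6+6+6: 100 | 000100 | 101011 | 110101.
Byte 1: 11110100 = 0xF4.
Byte 2: 10000100 = 0x84.
Byte 3: 10101011 = 0xAB.
Byte 4: 10110101 = 0xB5.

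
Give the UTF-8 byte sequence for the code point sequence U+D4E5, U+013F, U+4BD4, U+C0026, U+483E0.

U+D4E5: 3-byte form → ED 93 A5.
U+013F: 2-byte form → C4 BF.
U+4BD4: 3-byte form → E4 AF 94.
U+C0026: 4-byte form → F3 80 80 A6.
U+483E0: 4-byte form → F1 88 8F A0.
Concatenated (16 bytes): ED 93 A5 C4 BF E4 AF 94 F3 80 80 A6 F1 88 8F A0.

ED 93 A5 C4 BF E4 AF 94 F3 80 80 A6 F1 88 8F A0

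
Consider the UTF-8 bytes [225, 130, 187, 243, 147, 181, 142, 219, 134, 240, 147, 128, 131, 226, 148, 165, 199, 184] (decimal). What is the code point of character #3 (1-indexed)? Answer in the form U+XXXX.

Offset 0: leading byte 0xE1 = 11100001 → 3-byte char #1 = E1 82 BB.
Offset 3: leading byte 0xF3 = 11110011 → 4-byte char #2 = F3 93 B5 8E.
Offset 7: leading byte 0xDB = 11011011 → 2-byte char #3 = DB 86.
Leading byte 0xDB = 11011011 matches 110xxxxx → 2-byte sequence.
Byte 1: 0xDB = 11011011, payload 11011 (5 bits).
Byte 2: 0x86 = 10000110 (10xxxxxx ✓), payload 000110.
Concatenate: 11011000110 = 0x6C6 (11 bits → U+06C6).

U+06C6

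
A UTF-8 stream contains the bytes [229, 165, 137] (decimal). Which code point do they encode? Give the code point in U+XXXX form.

Leading byte 0xE5 = 11100101 matches 1110xxxx → 3-byte sequence.
Byte 1: 0xE5 = 11100101, payload 0101 (4 bits).
Byte 2: 0xA5 = 10100101 (10xxxxxx ✓), payload 100101.
Byte 3: 0x89 = 10001001 (10xxxxxx ✓), payload 001001.
Concatenate: 0101100101001001 = 0x5949 (16 bits → U+5949).

U+5949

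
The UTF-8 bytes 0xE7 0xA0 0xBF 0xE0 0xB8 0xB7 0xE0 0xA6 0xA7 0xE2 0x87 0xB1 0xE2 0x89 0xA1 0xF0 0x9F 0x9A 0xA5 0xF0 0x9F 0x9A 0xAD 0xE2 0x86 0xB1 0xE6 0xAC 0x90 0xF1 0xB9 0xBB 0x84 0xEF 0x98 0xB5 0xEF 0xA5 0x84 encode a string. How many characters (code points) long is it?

12

Byte at offset 0: 0xE7 = 11100111 → 3-byte char (#1). Advance 3.
Byte at offset 3: 0xE0 = 11100000 → 3-byte char (#2). Advance 3.
Byte at offset 6: 0xE0 = 11100000 → 3-byte char (#3). Advance 3.
Byte at offset 9: 0xE2 = 11100010 → 3-byte char (#4). Advance 3.
Byte at offset 12: 0xE2 = 11100010 → 3-byte char (#5). Advance 3.
Byte at offset 15: 0xF0 = 11110000 → 4-byte char (#6). Advance 4.
Byte at offset 19: 0xF0 = 11110000 → 4-byte char (#7). Advance 4.
Byte at offset 23: 0xE2 = 11100010 → 3-byte char (#8). Advance 3.
Byte at offset 26: 0xE6 = 11100110 → 3-byte char (#9). Advance 3.
Byte at offset 29: 0xF1 = 11110001 → 4-byte char (#10). Advance 4.
Byte at offset 33: 0xEF = 11101111 → 3-byte char (#11). Advance 3.
Byte at offset 36: 0xEF = 11101111 → 3-byte char (#12). Advance 3.
Reached end at offset 39 after 12 code points.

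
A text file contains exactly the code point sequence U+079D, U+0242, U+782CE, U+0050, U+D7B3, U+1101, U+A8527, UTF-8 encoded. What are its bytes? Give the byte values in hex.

DE 9D C9 82 F1 B8 8B 8E 50 ED 9E B3 E1 84 81 F2 A8 94 A7

U+079D: 2-byte form → DE 9D.
U+0242: 2-byte form → C9 82.
U+782CE: 4-byte form → F1 B8 8B 8E.
U+0050: 1-byte form → 50.
U+D7B3: 3-byte form → ED 9E B3.
U+1101: 3-byte form → E1 84 81.
U+A8527: 4-byte form → F2 A8 94 A7.
Concatenated (19 bytes): DE 9D C9 82 F1 B8 8B 8E 50 ED 9E B3 E1 84 81 F2 A8 94 A7.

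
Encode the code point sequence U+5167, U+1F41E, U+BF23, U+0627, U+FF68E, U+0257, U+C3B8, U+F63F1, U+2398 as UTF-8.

U+5167: 3-byte form → E5 85 A7.
U+1F41E: 4-byte form → F0 9F 90 9E.
U+BF23: 3-byte form → EB BC A3.
U+0627: 2-byte form → D8 A7.
U+FF68E: 4-byte form → F3 BF 9A 8E.
U+0257: 2-byte form → C9 97.
U+C3B8: 3-byte form → EC 8E B8.
U+F63F1: 4-byte form → F3 B6 8F B1.
U+2398: 3-byte form → E2 8E 98.
Concatenated (28 bytes): E5 85 A7 F0 9F 90 9E EB BC A3 D8 A7 F3 BF 9A 8E C9 97 EC 8E B8 F3 B6 8F B1 E2 8E 98.

E5 85 A7 F0 9F 90 9E EB BC A3 D8 A7 F3 BF 9A 8E C9 97 EC 8E B8 F3 B6 8F B1 E2 8E 98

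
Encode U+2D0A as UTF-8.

U+2D0A = 0x2D0A = 11530 decimal. In range U+0800–U+FFFF → 3-byte form: 1110xxxx 10xxxxxx 10xxxxxx.
Binary (16 bits): 0010110100001010.
Split 4+6+6: 0010 | 110100 | 001010.
Byte 1: 11100010 = 0xE2.
Byte 2: 10110100 = 0xB4.
Byte 3: 10001010 = 0x8A.

E2 B4 8A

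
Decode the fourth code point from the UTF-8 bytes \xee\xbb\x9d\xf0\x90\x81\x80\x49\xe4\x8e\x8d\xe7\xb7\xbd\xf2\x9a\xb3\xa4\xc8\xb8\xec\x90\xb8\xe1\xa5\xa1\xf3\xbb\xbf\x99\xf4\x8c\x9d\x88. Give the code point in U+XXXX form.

U+438D

Offset 0: leading byte 0xEE = 11101110 → 3-byte char #1 = EE BB 9D.
Offset 3: leading byte 0xF0 = 11110000 → 4-byte char #2 = F0 90 81 80.
Offset 7: leading byte 0x49 = 01001001 → 1-byte char #3 = 49.
Offset 8: leading byte 0xE4 = 11100100 → 3-byte char #4 = E4 8E 8D.
Leading byte 0xE4 = 11100100 matches 1110xxxx → 3-byte sequence.
Byte 1: 0xE4 = 11100100, payload 0100 (4 bits).
Byte 2: 0x8E = 10001110 (10xxxxxx ✓), payload 001110.
Byte 3: 0x8D = 10001101 (10xxxxxx ✓), payload 001101.
Concatenate: 0100001110001101 = 0x438D (16 bits → U+438D).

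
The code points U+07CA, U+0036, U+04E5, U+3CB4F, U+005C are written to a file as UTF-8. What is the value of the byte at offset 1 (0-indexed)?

0x8A

U+07CA → 2-byte form DF 8A at offsets 0–1.
Offset 1 falls in char 1's range; it's byte 2 of DF 8A = 0x8A.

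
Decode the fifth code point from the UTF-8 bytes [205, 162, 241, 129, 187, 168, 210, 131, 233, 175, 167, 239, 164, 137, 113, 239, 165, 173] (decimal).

Offset 0: leading byte 0xCD = 11001101 → 2-byte char #1 = CD A2.
Offset 2: leading byte 0xF1 = 11110001 → 4-byte char #2 = F1 81 BB A8.
Offset 6: leading byte 0xD2 = 11010010 → 2-byte char #3 = D2 83.
Offset 8: leading byte 0xE9 = 11101001 → 3-byte char #4 = E9 AF A7.
Offset 11: leading byte 0xEF = 11101111 → 3-byte char #5 = EF A4 89.
Leading byte 0xEF = 11101111 matches 1110xxxx → 3-byte sequence.
Byte 1: 0xEF = 11101111, payload 1111 (4 bits).
Byte 2: 0xA4 = 10100100 (10xxxxxx ✓), payload 100100.
Byte 3: 0x89 = 10001001 (10xxxxxx ✓), payload 001001.
Concatenate: 1111100100001001 = 0xF909 (16 bits → U+F909).

U+F909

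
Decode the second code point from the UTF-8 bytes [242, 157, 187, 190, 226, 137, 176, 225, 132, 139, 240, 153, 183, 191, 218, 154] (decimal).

Offset 0: leading byte 0xF2 = 11110010 → 4-byte char #1 = F2 9D BB BE.
Offset 4: leading byte 0xE2 = 11100010 → 3-byte char #2 = E2 89 B0.
Leading byte 0xE2 = 11100010 matches 1110xxxx → 3-byte sequence.
Byte 1: 0xE2 = 11100010, payload 0010 (4 bits).
Byte 2: 0x89 = 10001001 (10xxxxxx ✓), payload 001001.
Byte 3: 0xB0 = 10110000 (10xxxxxx ✓), payload 110000.
Concatenate: 0010001001110000 = 0x2270 (16 bits → U+2270).

U+2270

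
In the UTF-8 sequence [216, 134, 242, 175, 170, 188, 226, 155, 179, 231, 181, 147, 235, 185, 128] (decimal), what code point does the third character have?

Offset 0: leading byte 0xD8 = 11011000 → 2-byte char #1 = D8 86.
Offset 2: leading byte 0xF2 = 11110010 → 4-byte char #2 = F2 AF AA BC.
Offset 6: leading byte 0xE2 = 11100010 → 3-byte char #3 = E2 9B B3.
Leading byte 0xE2 = 11100010 matches 1110xxxx → 3-byte sequence.
Byte 1: 0xE2 = 11100010, payload 0010 (4 bits).
Byte 2: 0x9B = 10011011 (10xxxxxx ✓), payload 011011.
Byte 3: 0xB3 = 10110011 (10xxxxxx ✓), payload 110011.
Concatenate: 0010011011110011 = 0x26F3 (16 bits → U+26F3).

U+26F3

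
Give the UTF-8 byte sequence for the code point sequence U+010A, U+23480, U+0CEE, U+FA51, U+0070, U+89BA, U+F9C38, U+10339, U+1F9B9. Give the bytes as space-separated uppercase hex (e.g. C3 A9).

C4 8A F0 A3 92 80 E0 B3 AE EF A9 91 70 E8 A6 BA F3 B9 B0 B8 F0 90 8C B9 F0 9F A6 B9

U+010A: 2-byte form → C4 8A.
U+23480: 4-byte form → F0 A3 92 80.
U+0CEE: 3-byte form → E0 B3 AE.
U+FA51: 3-byte form → EF A9 91.
U+0070: 1-byte form → 70.
U+89BA: 3-byte form → E8 A6 BA.
U+F9C38: 4-byte form → F3 B9 B0 B8.
U+10339: 4-byte form → F0 90 8C B9.
U+1F9B9: 4-byte form → F0 9F A6 B9.
Concatenated (28 bytes): C4 8A F0 A3 92 80 E0 B3 AE EF A9 91 70 E8 A6 BA F3 B9 B0 B8 F0 90 8C B9 F0 9F A6 B9.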